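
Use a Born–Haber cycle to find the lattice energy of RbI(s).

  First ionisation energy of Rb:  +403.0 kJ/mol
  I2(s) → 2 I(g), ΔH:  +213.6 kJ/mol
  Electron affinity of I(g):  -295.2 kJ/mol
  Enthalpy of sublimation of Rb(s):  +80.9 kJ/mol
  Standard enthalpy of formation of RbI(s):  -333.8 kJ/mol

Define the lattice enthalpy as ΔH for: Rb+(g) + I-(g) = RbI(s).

ΔHf° = 1·ΔHsub + 1·(ΣIE) + 1/2·D(I2) + 1·EA + U
-333.8 = 1·(+80.9) + 1·(+403.0) + 1/2·(+213.6) + 1·(-295.2) + U
U = -333.8 − (+295.5) = -629.3 kJ/mol

U = -629.3 kJ/mol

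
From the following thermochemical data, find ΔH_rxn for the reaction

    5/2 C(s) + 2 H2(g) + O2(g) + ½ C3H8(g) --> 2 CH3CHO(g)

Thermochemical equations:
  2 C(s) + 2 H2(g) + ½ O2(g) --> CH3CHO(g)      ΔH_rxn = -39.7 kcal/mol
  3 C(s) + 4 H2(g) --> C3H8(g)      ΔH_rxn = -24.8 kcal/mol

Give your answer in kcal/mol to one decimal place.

equation 1 × 2: (2)·(-39.7) = -79.4 kcal/mol
equation 2 reversed and × 1/2: (-1/2)·(-24.8) = +12.4 kcal/mol
Since enthalpy is a state function, ΔH_rxn = (2)·(-39.7) + (-1/2)·(-24.8) = -67.0 kcal/mol

ΔH_rxn = -67.0 kcal/mol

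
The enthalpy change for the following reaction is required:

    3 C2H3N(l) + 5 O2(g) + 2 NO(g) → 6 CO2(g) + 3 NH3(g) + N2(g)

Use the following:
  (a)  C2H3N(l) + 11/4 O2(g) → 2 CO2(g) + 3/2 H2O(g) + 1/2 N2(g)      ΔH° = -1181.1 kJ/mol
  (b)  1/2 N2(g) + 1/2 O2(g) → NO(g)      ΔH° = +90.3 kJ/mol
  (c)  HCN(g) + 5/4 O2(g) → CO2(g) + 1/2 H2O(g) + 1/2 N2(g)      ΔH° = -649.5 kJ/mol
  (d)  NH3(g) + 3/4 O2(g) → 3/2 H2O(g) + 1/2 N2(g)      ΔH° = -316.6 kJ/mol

(a) × 3 (×3 to match 3 C2H3N(l) in the target): (3)·(-1181.1) = -3543.3 kJ/mol
(b) reversed and × 2 (reverse to put NO(g) on the reactant side; ×2 to match 2 NO(g) in the target): (-2)·(+90.3) = -180.6 kJ/mol
(c): not needed (HCN(g) appears nowhere else).
(d) reversed and × 3 (reverse to put NH3(g) on the product side; scale by 3 for the 3 NH3(g)): (-3)·(-316.6) = +949.8 kJ/mol
Summing the manipulated equations, ΔH° = (3)·(-1181.1) + (-2)·(+90.3) + (-3)·(-316.6) = -2774.1 kJ/mol

ΔH° = -2774.1 kJ/mol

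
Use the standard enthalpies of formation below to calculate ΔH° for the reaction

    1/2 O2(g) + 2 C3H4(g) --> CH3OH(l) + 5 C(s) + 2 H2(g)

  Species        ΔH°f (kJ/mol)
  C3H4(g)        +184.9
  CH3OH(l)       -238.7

Products: 1·(-238.7) + 5·(+0.0) + 2·(+0.0) = -238.7
Reactants: 1/2·(+0.0) + 2·(+184.9) = +369.8
ΔH° = (-238.7) − (+369.8) = -608.5 kJ/mol

ΔH° = -608.5 kJ/mol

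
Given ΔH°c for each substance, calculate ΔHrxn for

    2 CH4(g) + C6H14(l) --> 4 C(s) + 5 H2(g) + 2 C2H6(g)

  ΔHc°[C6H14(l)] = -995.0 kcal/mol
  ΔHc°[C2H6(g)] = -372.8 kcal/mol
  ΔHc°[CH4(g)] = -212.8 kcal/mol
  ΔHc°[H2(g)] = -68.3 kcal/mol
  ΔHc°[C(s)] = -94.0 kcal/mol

With combustion enthalpies, reactants minus products:
= [2·(-212.8) + 1·(-995.0)] − [4·(-94.0) + 5·(-68.3) + 2·(-372.8)]
= 42.5 kcal/mol

ΔHrxn = 42.5 kcal/mol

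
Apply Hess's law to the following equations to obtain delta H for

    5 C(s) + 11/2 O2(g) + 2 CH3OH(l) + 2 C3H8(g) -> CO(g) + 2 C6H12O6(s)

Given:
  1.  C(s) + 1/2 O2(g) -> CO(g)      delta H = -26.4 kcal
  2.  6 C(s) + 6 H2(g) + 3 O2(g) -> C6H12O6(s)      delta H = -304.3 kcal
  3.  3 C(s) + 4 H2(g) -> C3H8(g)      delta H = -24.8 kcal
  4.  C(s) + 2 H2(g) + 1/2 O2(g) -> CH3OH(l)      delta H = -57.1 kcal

eq. 1 as written: -26.4 kcal
eq. 2 × 2: (2)·(-304.3) = -608.6 kcal
eq. 3 reversed and × 2: (-2)·(-24.8) = +49.6 kcal
eq. 4 reversed and × 2: (-2)·(-57.1) = +114.2 kcal
Summing the manipulated equations, delta H = (-26.4) + (-608.6) + (+49.6) + (+114.2) = -471.2 kcal

delta H = -471.2 kcal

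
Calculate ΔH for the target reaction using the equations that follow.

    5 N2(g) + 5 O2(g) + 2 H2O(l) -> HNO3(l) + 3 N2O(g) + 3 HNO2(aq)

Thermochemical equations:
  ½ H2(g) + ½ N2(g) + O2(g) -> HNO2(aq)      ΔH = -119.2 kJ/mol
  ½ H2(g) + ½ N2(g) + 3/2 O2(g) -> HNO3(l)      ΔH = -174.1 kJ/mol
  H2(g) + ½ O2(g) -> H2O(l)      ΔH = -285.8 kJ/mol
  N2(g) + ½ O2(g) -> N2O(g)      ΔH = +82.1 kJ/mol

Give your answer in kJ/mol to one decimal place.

equation 1 × 3: (3)·(-119.2) = -357.6 kJ/mol
equation 2 as written: -174.1 kJ/mol
equation 3 reversed and × 2: (-2)·(-285.8) = +571.6 kJ/mol
equation 4 × 3: (3)·(+82.1) = +246.3 kJ/mol
By Hess's law, ΔH = (3)·(-119.2) + (1)·(-174.1) + (-2)·(-285.8) + (3)·(+82.1) = 286.2 kJ/mol

ΔH = 286.2 kJ/mol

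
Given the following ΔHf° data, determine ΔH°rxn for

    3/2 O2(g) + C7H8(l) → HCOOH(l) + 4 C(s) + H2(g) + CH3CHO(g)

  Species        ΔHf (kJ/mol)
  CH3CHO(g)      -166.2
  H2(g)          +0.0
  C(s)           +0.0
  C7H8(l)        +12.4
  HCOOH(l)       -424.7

ΔH°rxn = -603.3 kJ/mol

ΔH°rxn = Σ nΔHf°(products) − Σ nΔHf°(reactants).
Products: 1·(-424.7) + 4·(+0.0) + 1·(+0.0) + 1·(-166.2) = -590.9
Reactants: 3/2·(+0.0) + 1·(+12.4) = +12.4
ΔH°rxn = (-590.9) − (+12.4) = -603.3 kJ/mol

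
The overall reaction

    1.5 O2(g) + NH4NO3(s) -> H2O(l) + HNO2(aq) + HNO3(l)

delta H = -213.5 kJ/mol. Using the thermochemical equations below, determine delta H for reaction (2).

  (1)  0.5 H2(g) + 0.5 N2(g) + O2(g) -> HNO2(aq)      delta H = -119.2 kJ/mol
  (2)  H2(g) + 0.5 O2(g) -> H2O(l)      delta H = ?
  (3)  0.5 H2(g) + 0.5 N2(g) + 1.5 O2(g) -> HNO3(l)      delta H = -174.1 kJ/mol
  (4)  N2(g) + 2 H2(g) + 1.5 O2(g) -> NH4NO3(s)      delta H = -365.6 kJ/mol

delta H = -285.8 kJ/mol

(1) as written (HNO2(aq) already on the product side): -119.2 kJ/mol
(2) as written (H2O(l) already on the product side): contributes x
(3) as written (HNO3(l) already on the product side): -174.1 kJ/mol
(4) reversed (reverse to put NH4NO3(s) on the reactant side): +365.6 kJ/mol
-213.5 = (-119.2) + (-174.1) + (+365.6) + x
x = (-213.5 − (+72.3)) / (1) = -285.8 kJ/mol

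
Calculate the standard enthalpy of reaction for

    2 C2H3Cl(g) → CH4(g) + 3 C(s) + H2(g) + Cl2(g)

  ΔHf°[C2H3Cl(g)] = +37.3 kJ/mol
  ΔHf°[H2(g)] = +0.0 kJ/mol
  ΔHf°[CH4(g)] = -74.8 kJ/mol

Products: 1·(-74.8) + 3·(+0.0) + 1·(+0.0) + 1·(+0.0) = -74.8
Reactants: 2·(+37.3) = +74.6
ΔH°rxn = (-74.8) − (+74.6) = -149.4 kJ/mol

ΔH°rxn = -149.4 kJ/mol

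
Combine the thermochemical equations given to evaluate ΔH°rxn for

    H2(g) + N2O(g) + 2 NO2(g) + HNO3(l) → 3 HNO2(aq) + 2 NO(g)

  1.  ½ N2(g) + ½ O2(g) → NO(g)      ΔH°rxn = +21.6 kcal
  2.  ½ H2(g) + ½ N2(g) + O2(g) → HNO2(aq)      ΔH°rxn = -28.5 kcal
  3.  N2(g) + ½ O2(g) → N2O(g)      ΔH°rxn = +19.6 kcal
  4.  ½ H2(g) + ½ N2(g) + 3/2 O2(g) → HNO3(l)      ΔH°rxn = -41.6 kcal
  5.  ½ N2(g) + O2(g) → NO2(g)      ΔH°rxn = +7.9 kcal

eq. 1 × 2 (scale by 2 for the 2 NO(g)): (2)·(+21.6) = +43.2 kcal
eq. 2 × 3 (×3 to match 3 HNO2(aq) in the target): (3)·(-28.5) = -85.5 kcal
eq. 3 reversed (N2O(g) must end up as a reactant): -19.6 kcal
eq. 4 reversed (reverse to put HNO3(l) on the reactant side): +41.6 kcal
eq. 5 reversed and × 2 (NO2(g) must end up as a reactant; ×2 to match 2 NO2(g) in the target): (-2)·(+7.9) = -15.8 kcal
ΔH°rxn = (+43.2) + (-85.5) + (-19.6) + (+41.6) + (-15.8) = -36.1 kcal

ΔH°rxn = -36.1 kcal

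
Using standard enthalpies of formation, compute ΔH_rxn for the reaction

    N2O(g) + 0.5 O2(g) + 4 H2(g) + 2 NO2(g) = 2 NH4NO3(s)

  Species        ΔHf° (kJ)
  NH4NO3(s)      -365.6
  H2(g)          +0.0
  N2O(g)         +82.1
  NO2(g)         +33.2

Products: 2·(-365.6) = -731.2
Reactants: 1·(+82.1) + 1/2·(+0.0) + 4·(+0.0) + 2·(+33.2) = +148.5
ΔH_rxn = (-731.2) − (+148.5) = -879.7 kJ

ΔH_rxn = -879.7 kJ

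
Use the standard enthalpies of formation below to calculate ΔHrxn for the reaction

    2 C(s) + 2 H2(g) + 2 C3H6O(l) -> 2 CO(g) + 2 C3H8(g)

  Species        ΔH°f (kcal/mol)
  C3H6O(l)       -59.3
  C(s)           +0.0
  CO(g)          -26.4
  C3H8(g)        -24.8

ΔHrxn = 16.2 kcal/mol

Products: 2·(-26.4) + 2·(-24.8) = -102.4
Reactants: 2·(+0.0) + 2·(+0.0) + 2·(-59.3) = -118.6
ΔHrxn = (-102.4) − (-118.6) = 16.2 kcal/mol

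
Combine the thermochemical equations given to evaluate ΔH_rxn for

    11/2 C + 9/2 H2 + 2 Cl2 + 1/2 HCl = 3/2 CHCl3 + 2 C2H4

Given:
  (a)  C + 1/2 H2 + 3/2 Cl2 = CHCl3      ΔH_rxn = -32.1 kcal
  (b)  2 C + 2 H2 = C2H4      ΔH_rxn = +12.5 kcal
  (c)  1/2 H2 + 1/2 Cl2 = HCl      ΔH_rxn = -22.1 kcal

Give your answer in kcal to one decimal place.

(a) × 3/2 (×3/2 to match 3/2 CHCl3 in the target): (3/2)·(-32.1) = -48.15 kcal
(b) × 2 (scale by 2 for the 2 C2H4): (2)·(+12.5) = +25.0 kcal
(c) reversed and × 1/2 (HCl must end up as a reactant; ×1/2 to match 1/2 HCl in the target): (-1/2)·(-22.1) = +11.05 kcal
By Hess's law, ΔH_rxn = (3/2)·(-32.1) + (2)·(+12.5) + (-1/2)·(-22.1) = -12.1 kcal

ΔH_rxn = -12.1 kcal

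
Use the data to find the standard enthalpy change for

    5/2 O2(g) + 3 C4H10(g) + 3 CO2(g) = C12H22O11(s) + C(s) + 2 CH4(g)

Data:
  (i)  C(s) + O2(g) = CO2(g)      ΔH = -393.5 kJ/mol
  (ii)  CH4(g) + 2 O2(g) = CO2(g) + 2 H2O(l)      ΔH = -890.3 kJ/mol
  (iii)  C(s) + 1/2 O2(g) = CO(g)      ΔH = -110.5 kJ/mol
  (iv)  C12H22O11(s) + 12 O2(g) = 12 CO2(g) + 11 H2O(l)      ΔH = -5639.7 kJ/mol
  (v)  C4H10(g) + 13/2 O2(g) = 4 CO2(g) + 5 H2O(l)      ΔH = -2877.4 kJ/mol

(i) reversed: +393.5 kJ/mol
(ii) reversed and × 2 (CH4(g) must end up as a product; ×2 to match 2 CH4(g) in the target): (-2)·(-890.3) = +1780.6 kJ/mol
(iii): not needed (CO(g) appears nowhere else).
(iv) reversed (C12H22O11(s) must end up as a product): +5639.7 kJ/mol
(v) × 3 (scale by 3 for the 3 C4H10(g)): (3)·(-2877.4) = -8632.2 kJ/mol
ΔH = (-1)·(-393.5) + (-2)·(-890.3) + (-1)·(-5639.7) + (3)·(-2877.4) = -818.4 kJ/mol

ΔH = -818.4 kJ/mol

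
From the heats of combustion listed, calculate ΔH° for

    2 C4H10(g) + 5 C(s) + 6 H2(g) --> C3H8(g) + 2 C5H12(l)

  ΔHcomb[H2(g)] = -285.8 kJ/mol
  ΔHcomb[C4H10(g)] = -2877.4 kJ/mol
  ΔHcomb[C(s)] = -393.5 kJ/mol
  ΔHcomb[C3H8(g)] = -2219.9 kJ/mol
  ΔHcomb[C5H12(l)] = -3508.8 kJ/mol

ΔH° = -199.6 kJ/mol

With combustion enthalpies, reactants minus products:
= [2·(-2877.4) + 5·(-393.5) + 6·(-285.8)] − [1·(-2219.9) + 2·(-3508.8)]
= -199.6 kJ/mol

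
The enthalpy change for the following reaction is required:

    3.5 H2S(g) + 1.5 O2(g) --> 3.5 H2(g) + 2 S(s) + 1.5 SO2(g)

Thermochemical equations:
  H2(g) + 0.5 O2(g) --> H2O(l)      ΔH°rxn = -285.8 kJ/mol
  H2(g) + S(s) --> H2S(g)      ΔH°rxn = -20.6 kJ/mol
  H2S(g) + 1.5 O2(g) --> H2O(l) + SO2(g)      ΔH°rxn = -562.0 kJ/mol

equation 1 reversed and × 3/2: (-3/2)·(-285.8) = +428.7 kJ/mol
equation 2 reversed and × 2 (reverse to put S(s) on the product side; ×2 to match 2 S(s) in the target): (-2)·(-20.6) = +41.2 kJ/mol
equation 3 × 3/2 (scale by 3/2 for the 3/2 SO2(g)): (3/2)·(-562.0) = -843.0 kJ/mol
ΔH°rxn = (+428.7) + (+41.2) + (-843.0) = -373.1 kJ/mol

ΔH°rxn = -373.1 kJ/mol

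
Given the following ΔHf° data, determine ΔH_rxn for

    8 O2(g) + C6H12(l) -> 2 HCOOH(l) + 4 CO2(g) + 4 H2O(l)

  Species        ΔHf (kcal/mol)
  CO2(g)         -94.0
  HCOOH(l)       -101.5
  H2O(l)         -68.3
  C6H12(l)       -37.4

ΔH_rxn = -814.8 kcal/mol

Products: 2·(-101.5) + 4·(-94.0) + 4·(-68.3) = -852.2
Reactants: 8·(+0.0) + 1·(-37.4) = -37.4
ΔH_rxn = (-852.2) − (-37.4) = -814.8 kcal/mol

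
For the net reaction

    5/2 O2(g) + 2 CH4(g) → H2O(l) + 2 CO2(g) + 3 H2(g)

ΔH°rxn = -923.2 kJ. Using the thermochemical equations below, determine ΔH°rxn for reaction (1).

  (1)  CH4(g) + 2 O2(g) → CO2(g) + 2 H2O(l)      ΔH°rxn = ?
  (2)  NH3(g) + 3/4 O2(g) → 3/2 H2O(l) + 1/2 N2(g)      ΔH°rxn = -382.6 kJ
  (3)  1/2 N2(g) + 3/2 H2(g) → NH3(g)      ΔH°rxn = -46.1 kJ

(1) × 2: contributes 2·x
(2) reversed and × 2: (-2)·(-382.6) = +765.2 kJ
(3) reversed and × 2: (-2)·(-46.1) = +92.2 kJ
-923.2 = (+765.2) + (+92.2) + 2·x
x = (-923.2 − (+857.4)) / (2) = -890.3 kJ

ΔH°rxn = -890.3 kJ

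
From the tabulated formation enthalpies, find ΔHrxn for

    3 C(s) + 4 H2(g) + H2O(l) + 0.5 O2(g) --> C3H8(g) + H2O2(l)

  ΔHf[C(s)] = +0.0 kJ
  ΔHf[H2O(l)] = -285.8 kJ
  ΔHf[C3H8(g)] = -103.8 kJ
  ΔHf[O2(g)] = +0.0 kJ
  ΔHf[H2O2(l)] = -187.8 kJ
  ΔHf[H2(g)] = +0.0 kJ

ΔHrxn = -5.8 kJ

Products: 1·(-103.8) + 1·(-187.8) = -291.6
Reactants: 3·(+0.0) + 4·(+0.0) + 1·(-285.8) + 1/2·(+0.0) = -285.8
ΔHrxn = (-291.6) − (-285.8) = -5.8 kJ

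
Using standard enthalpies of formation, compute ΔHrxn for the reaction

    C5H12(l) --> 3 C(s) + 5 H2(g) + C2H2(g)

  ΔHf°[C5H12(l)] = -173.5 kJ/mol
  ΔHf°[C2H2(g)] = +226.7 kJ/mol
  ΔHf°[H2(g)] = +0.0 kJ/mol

ΔHrxn = 400.2 kJ/mol

Products: 3·(+0.0) + 5·(+0.0) + 1·(+226.7) = +226.7
Reactants: 1·(-173.5) = -173.5
ΔHrxn = (+226.7) − (-173.5) = 400.2 kJ/mol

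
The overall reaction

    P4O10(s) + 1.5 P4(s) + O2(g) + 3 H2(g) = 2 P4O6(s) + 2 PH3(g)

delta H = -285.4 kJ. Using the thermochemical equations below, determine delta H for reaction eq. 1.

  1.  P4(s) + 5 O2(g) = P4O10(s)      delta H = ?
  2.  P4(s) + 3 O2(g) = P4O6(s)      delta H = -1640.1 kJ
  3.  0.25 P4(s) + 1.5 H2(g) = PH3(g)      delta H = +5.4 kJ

eq. 1 reversed: contributes −x
eq. 2 × 2: (2)·(-1640.1) = -3280.2 kJ
eq. 3 × 2: (2)·(+5.4) = +10.8 kJ
-285.4 = (-3280.2) + (+10.8) − x
x = (-285.4 − (-3269.4)) / (-1) = -2984.0 kJ

delta H = -2984.0 kJ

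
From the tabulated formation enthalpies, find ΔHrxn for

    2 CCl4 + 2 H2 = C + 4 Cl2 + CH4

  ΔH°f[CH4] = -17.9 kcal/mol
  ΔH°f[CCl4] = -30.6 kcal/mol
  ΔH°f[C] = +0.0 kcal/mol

ΔHrxn = 43.3 kcal/mol

Products: 1·(+0.0) + 4·(+0.0) + 1·(-17.9) = -17.9
Reactants: 2·(-30.6) + 2·(+0.0) = -61.2
ΔHrxn = (-17.9) − (-61.2) = 43.3 kcal/mol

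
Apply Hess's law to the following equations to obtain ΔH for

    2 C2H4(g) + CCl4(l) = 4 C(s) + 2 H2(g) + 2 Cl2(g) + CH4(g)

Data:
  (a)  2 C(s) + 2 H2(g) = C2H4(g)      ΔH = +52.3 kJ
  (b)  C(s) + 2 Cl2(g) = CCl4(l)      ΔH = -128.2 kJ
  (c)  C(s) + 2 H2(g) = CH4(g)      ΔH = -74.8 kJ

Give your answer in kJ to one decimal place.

(a) reversed and × 2: (-2)·(+52.3) = -104.6 kJ
(b) reversed: +128.2 kJ
(c) as written: -74.8 kJ
Combining the equations, ΔH = (-104.6) + (+128.2) + (-74.8) = -51.2 kJ

ΔH = -51.2 kJ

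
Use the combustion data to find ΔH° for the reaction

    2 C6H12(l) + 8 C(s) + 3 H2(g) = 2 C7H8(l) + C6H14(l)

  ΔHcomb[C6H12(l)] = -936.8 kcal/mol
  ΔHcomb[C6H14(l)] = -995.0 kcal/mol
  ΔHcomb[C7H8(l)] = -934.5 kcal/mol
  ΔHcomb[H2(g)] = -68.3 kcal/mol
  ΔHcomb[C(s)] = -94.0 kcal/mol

With combustion enthalpies, reactants minus products:
= [2·(-936.8) + 8·(-94.0) + 3·(-68.3)] − [2·(-934.5) + 1·(-995.0)]
= 33.5 kcal/mol

ΔH° = 33.5 kcal/mol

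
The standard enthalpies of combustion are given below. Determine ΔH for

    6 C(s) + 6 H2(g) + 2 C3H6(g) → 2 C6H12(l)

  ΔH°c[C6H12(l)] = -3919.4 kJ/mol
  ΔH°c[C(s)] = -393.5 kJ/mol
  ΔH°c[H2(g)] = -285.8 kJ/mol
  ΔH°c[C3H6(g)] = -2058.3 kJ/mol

ΔH = -353.6 kJ/mol

With combustion enthalpies, reactants minus products:
= [6·(-393.5) + 6·(-285.8) + 2·(-2058.3)] − [2·(-3919.4)]
= -353.6 kJ/mol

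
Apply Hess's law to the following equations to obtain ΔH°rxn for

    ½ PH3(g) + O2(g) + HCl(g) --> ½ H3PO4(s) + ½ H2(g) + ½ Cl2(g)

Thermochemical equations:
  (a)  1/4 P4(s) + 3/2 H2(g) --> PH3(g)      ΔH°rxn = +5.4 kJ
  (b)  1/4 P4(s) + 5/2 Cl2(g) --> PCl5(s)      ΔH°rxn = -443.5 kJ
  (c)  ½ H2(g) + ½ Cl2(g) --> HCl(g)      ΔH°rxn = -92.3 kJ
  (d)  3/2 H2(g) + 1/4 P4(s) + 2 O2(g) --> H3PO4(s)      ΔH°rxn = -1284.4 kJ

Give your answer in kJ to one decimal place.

(a) reversed and × 1/2 (PH3(g) must end up as a reactant; ×1/2 to match 1/2 PH3(g) in the target): (-1/2)·(+5.4) = -2.7 kJ
(b): not needed (PCl5(s) appears nowhere else).
(c) reversed (reverse to put HCl(g) on the reactant side): +92.3 kJ
(d) × 1/2 (×1/2 to match 1/2 H3PO4(s) in the target): (1/2)·(-1284.4) = -642.2 kJ
Combining the equations, ΔH°rxn = (-2.7) + (+92.3) + (-642.2) = -552.6 kJ

ΔH°rxn = -552.6 kJ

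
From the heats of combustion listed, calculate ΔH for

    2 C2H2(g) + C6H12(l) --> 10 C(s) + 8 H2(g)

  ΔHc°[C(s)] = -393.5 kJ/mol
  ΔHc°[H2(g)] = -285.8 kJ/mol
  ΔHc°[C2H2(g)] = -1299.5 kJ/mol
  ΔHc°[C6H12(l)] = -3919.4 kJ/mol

ΔH = -297.0 kJ/mol

Using ΔH = Σ nΔHc°(reactants) − Σ nΔHc°(products):
= [2·(-1299.5) + 1·(-3919.4)] − [10·(-393.5) + 8·(-285.8)]
= -297.0 kJ/mol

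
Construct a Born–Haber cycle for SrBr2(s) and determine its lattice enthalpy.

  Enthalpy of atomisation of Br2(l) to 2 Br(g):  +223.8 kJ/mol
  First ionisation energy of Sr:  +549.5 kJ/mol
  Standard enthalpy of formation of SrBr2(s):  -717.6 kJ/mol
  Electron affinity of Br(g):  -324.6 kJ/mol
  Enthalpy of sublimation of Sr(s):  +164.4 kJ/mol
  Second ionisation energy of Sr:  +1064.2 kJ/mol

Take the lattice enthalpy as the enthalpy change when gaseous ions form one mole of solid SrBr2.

U = -2070.3 kJ/mol

ΔHf° = 1·ΔHsub + 1·(ΣIE) + 1·D(Br2) + 2·EA + U
-717.6 = 1·(+164.4) + 1·(+1613.7) + 1·(+223.8) + 2·(-324.6) + U
U = -717.6 − (+1352.7) = -2070.3 kJ/mol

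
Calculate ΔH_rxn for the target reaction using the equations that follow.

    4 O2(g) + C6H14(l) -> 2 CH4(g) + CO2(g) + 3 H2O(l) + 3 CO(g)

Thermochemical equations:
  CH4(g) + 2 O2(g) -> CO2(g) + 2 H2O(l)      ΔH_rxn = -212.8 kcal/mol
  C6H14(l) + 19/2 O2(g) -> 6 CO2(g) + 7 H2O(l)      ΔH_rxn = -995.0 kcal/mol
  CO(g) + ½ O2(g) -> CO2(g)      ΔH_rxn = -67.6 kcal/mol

equation 1 reversed and × 2 (CH4(g) must end up as a product; ×2 to match 2 CH4(g) in the target): (-2)·(-212.8) = +425.6 kcal/mol
equation 2 as written (C6H14(l) already on the reactant side): -995.0 kcal/mol
equation 3 reversed and × 3 (reverse to put CO(g) on the product side; scale by 3 for the 3 CO(g)): (-3)·(-67.6) = +202.8 kcal/mol
Combining the equations, ΔH_rxn = (-2)·(-212.8) + (1)·(-995.0) + (-3)·(-67.6) = -366.6 kcal/mol

ΔH_rxn = -366.6 kcal/mol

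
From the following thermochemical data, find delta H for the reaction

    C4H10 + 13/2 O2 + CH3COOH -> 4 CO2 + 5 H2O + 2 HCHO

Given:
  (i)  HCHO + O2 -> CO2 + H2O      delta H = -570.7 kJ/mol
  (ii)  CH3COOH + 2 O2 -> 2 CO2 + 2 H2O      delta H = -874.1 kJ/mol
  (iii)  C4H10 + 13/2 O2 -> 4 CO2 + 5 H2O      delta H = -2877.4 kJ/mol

(i) reversed and × 2 (HCHO must end up as a product; ×2 to match 2 HCHO in the target): (-2)·(-570.7) = +1141.4 kJ/mol
(ii) as written (CH3COOH already on the reactant side): -874.1 kJ/mol
(iii) as written (C4H10 already on the reactant side): -2877.4 kJ/mol
Summing the manipulated equations, delta H = (-2)·(-570.7) + (1)·(-874.1) + (1)·(-2877.4) = -2610.1 kJ/mol

delta H = -2610.1 kJ/mol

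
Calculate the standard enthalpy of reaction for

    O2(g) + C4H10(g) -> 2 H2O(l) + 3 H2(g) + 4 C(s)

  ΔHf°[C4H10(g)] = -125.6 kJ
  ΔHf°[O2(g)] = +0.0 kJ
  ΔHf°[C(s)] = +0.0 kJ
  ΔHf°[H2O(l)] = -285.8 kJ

ΔH°rxn = -446.0 kJ

Products: 2·(-285.8) + 3·(+0.0) + 4·(+0.0) = -571.6
Reactants: 1·(+0.0) + 1·(-125.6) = -125.6
ΔH°rxn = (-571.6) − (-125.6) = -446.0 kJ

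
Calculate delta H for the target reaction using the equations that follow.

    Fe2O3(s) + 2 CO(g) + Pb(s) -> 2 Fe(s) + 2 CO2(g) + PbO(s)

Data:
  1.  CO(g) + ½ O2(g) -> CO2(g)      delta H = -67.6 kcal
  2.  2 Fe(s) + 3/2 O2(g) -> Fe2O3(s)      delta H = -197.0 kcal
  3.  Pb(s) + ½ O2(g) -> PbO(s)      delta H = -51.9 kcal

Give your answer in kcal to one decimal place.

delta H = 9.9 kcal

eq. 1 × 2 (×2 to match 2 CO(g) in the target): (2)·(-67.6) = -135.2 kcal
eq. 2 reversed (Fe2O3(s) must end up as a reactant): +197.0 kcal
eq. 3 as written (PbO(s) already on the product side): -51.9 kcal
delta H = (-135.2) + (+197.0) + (-51.9) = 9.9 kcal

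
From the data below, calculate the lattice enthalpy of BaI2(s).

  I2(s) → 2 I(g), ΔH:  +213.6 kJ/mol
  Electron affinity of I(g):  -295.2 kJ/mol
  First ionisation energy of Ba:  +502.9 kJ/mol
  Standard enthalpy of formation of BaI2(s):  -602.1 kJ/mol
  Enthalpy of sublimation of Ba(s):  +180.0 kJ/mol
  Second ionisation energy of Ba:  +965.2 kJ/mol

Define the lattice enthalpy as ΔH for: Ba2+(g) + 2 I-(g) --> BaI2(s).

U = -1873.4 kJ/mol

ΔHf° = 1·ΔHsub + 1·(ΣIE) + 1·D(I2) + 2·EA + U
-602.1 = 1·(+180.0) + 1·(+1468.1) + 1·(+213.6) + 2·(-295.2) + U
U = -602.1 − (+1271.3) = -1873.4 kJ/mol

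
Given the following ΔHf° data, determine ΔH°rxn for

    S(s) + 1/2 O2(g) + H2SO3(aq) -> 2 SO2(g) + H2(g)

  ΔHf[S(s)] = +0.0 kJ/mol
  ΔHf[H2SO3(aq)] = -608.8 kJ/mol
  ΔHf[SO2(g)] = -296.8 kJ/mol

ΔH°rxn = 15.2 kJ/mol

ΔH°rxn = Σ nΔHf°(products) − Σ nΔHf°(reactants).
Products: 2·(-296.8) + 1·(+0.0) = -593.6
Reactants: 1·(+0.0) + 1/2·(+0.0) + 1·(-608.8) = -608.8
ΔH°rxn = (-593.6) − (-608.8) = 15.2 kJ/mol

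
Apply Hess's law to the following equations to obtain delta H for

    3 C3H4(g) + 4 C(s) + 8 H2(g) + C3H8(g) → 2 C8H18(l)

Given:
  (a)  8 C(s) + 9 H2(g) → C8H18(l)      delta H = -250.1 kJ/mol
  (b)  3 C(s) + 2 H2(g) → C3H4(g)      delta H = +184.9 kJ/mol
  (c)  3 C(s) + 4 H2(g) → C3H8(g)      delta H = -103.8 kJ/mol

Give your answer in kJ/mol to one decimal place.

(a) × 2 (×2 to match 2 C8H18(l) in the target): (2)·(-250.1) = -500.2 kJ/mol
(b) reversed and × 3 (C3H4(g) must end up as a reactant; scale by 3 for the 3 C3H4(g)): (-3)·(+184.9) = -554.7 kJ/mol
(c) reversed (C3H8(g) must end up as a reactant): +103.8 kJ/mol
delta H = (-500.2) + (-554.7) + (+103.8) = -951.1 kJ/mol

delta H = -951.1 kJ/mol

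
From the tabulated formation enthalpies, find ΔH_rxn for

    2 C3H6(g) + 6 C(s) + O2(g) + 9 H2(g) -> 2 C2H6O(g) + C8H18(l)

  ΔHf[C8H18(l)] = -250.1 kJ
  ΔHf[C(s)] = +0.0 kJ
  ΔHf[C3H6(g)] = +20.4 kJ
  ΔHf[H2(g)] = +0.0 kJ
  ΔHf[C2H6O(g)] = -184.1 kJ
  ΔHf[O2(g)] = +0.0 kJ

ΔH°rxn = Σ nΔHf°(products) − Σ nΔHf°(reactants).
Products: 2·(-184.1) + 1·(-250.1) = -618.3
Reactants: 2·(+20.4) + 6·(+0.0) + 1·(+0.0) + 9·(+0.0) = +40.8
ΔH_rxn = (-618.3) − (+40.8) = -659.1 kJ

ΔH_rxn = -659.1 kJ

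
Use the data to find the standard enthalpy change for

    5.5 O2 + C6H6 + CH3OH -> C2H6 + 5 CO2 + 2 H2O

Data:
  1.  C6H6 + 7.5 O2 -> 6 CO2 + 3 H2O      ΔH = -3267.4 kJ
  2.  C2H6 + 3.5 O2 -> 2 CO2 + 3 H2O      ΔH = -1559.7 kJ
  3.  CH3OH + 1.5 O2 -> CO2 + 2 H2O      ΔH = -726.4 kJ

ΔH = -2434.1 kJ

eq. 1 as written: -3267.4 kJ
eq. 2 reversed: +1559.7 kJ
eq. 3 as written: -726.4 kJ
ΔH = (1)·(-3267.4) + (-1)·(-1559.7) + (1)·(-726.4) = -2434.1 kJ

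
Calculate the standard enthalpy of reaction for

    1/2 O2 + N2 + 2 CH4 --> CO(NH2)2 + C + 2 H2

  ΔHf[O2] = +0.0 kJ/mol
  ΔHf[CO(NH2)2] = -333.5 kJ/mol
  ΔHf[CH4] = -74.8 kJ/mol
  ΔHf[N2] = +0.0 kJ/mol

Products: 1·(-333.5) + 1·(+0.0) + 2·(+0.0) = -333.5
Reactants: 1/2·(+0.0) + 1·(+0.0) + 2·(-74.8) = -149.6
ΔH_rxn = (-333.5) − (-149.6) = -183.9 kJ/mol

ΔH_rxn = -183.9 kJ/mol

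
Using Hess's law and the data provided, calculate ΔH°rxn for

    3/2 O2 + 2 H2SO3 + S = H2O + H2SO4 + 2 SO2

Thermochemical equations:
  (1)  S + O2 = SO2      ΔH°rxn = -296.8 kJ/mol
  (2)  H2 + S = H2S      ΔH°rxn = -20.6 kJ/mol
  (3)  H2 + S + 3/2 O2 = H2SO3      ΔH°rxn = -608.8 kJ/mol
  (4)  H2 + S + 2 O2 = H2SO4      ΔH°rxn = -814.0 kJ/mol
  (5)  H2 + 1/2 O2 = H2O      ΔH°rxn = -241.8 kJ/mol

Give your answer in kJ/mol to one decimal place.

ΔH°rxn = -431.8 kJ/mol

(1) × 2 (×2 to match 2 SO2 in the target): (2)·(-296.8) = -593.6 kJ/mol
(2): not needed (H2S appears nowhere else).
(3) reversed and × 2 (reverse to put H2SO3 on the reactant side; ×2 to match 2 H2SO3 in the target): (-2)·(-608.8) = +1217.6 kJ/mol
(4) as written (H2SO4 already on the product side): -814.0 kJ/mol
(5) as written (H2O already on the product side): -241.8 kJ/mol
ΔH°rxn = (2)·(-296.8) + (-2)·(-608.8) + (1)·(-814.0) + (1)·(-241.8) = -431.8 kJ/mol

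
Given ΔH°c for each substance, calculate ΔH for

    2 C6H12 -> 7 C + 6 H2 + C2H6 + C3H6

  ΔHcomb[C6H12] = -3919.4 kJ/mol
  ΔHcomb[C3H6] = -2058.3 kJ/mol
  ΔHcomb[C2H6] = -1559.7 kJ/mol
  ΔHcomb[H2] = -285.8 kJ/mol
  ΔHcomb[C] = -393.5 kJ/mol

With combustion enthalpies, reactants minus products:
= [2·(-3919.4)] − [7·(-393.5) + 6·(-285.8) + 1·(-1559.7) + 1·(-2058.3)]
= 248.5 kJ/mol

ΔH = 248.5 kJ/mol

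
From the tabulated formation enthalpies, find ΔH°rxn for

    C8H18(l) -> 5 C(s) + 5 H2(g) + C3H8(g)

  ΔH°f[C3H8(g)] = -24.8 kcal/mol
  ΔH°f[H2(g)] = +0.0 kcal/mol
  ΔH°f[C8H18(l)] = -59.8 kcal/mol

ΔH°rxn = 35.0 kcal/mol

ΔH°rxn = Σ nΔHf°(products) − Σ nΔHf°(reactants).
Products: 5·(+0.0) + 5·(+0.0) + 1·(-24.8) = -24.8
Reactants: 1·(-59.8) = -59.8
ΔH°rxn = (-24.8) − (-59.8) = 35.0 kcal/mol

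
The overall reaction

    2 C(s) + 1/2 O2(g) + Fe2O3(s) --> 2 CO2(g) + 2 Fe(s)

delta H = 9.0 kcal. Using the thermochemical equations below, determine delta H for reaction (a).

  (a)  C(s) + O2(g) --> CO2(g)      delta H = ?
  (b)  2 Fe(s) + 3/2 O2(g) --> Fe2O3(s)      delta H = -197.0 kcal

delta H = -94.0 kcal

(a) × 2 (scale by 2 for the 2 CO2(g)): contributes 2·x
(b) reversed (reverse to put Fe2O3(s) on the reactant side): +197.0 kcal
+9.0 = (+197.0) + 2·x
x = (+9.0 − (+197.0)) / (2) = -94.0 kcal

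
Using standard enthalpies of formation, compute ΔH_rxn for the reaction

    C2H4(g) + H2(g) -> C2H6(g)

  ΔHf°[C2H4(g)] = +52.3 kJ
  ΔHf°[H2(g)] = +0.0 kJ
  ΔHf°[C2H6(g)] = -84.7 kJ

Products: 1·(-84.7) = -84.7
Reactants: 1·(+52.3) + 1·(+0.0) = +52.3
ΔH_rxn = (-84.7) − (+52.3) = -137.0 kJ

ΔH_rxn = -137.0 kJ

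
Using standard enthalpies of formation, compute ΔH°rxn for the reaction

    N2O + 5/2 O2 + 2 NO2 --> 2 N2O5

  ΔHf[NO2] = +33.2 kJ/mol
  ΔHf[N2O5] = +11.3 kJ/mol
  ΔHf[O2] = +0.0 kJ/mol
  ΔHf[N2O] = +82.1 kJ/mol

ΔH°rxn = -125.9 kJ/mol

Products: 2·(+11.3) = +22.6
Reactants: 1·(+82.1) + 5/2·(+0.0) + 2·(+33.2) = +148.5
ΔH°rxn = (+22.6) − (+148.5) = -125.9 kJ/mol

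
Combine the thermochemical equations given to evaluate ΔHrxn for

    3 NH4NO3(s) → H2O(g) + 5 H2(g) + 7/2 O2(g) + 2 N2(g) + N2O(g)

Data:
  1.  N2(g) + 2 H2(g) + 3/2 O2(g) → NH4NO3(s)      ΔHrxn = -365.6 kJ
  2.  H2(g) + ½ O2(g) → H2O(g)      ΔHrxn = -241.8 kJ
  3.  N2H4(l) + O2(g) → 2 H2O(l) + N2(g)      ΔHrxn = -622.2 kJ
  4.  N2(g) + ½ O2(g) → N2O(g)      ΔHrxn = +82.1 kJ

eq. 1 reversed and × 3: (-3)·(-365.6) = +1096.8 kJ
eq. 2 as written: -241.8 kJ
eq. 3: not needed.
eq. 4 as written: +82.1 kJ
Summing the manipulated equations, ΔHrxn = (-3)·(-365.6) + (1)·(-241.8) + (1)·(+82.1) = 937.1 kJ

ΔHrxn = 937.1 kJ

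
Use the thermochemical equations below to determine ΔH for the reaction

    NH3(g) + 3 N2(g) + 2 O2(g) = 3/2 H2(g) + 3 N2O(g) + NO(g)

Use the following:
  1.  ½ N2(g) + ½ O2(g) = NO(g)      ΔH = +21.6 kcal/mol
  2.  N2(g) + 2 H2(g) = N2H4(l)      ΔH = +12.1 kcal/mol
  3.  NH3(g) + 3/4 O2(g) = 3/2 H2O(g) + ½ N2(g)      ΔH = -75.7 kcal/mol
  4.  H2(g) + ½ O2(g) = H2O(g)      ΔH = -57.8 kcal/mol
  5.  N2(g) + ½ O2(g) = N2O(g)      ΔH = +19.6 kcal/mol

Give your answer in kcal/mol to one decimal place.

eq. 1 as written: +21.6 kcal/mol
eq. 2: not needed.
eq. 3 as written: -75.7 kcal/mol
eq. 4 reversed and × 3/2: (-3/2)·(-57.8) = +86.7 kcal/mol
eq. 5 × 3: (3)·(+19.6) = +58.8 kcal/mol
Since enthalpy is a state function, ΔH = (1)·(+21.6) + (1)·(-75.7) + (-3/2)·(-57.8) + (3)·(+19.6) = 91.4 kcal/mol

ΔH = 91.4 kcal/mol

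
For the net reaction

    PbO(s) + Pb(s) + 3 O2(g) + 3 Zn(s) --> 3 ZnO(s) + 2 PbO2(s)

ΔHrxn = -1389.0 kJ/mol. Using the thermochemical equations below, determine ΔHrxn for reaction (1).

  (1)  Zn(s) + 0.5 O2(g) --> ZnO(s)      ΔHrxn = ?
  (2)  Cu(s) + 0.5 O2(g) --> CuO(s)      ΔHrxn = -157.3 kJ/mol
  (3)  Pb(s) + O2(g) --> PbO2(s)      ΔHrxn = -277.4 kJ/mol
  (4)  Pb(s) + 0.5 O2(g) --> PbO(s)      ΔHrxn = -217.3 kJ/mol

(1) × 3: contributes 3·x
(2): not needed.
(3) × 2: (2)·(-277.4) = -554.8 kJ/mol
(4) reversed: +217.3 kJ/mol
-1389.0 = (-554.8) + (+217.3) + 3·x
x = (-1389.0 − (-337.5)) / (3) = -350.5 kJ/mol

ΔHrxn = -350.5 kJ/mol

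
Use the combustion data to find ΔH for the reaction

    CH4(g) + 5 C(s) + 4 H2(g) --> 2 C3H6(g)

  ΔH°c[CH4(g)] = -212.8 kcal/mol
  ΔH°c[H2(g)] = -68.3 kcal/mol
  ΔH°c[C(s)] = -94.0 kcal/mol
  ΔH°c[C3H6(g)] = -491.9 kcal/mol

With combustion enthalpies, reactants minus products:
= [1·(-212.8) + 5·(-94.0) + 4·(-68.3)] − [2·(-491.9)]
= 27.8 kcal/mol

ΔH = 27.8 kcal/mol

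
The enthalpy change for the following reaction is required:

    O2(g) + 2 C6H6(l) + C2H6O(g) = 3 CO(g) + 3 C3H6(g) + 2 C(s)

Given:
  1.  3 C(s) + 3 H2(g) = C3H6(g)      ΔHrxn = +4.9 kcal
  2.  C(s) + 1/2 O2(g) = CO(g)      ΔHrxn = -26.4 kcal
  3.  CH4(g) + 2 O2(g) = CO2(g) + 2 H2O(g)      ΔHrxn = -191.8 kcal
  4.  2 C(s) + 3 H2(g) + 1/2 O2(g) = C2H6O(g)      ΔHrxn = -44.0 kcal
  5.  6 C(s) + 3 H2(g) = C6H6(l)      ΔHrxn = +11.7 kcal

ΔHrxn = -43.9 kcal

eq. 1 × 3 (scale by 3 for the 3 C3H6(g)): (3)·(+4.9) = +14.7 kcal
eq. 2 × 3 (×3 to match 3 CO(g) in the target): (3)·(-26.4) = -79.2 kcal
eq. 3: not needed (CH4(g) appears nowhere else).
eq. 4 reversed (reverse to put C2H6O(g) on the reactant side): +44.0 kcal
eq. 5 reversed and × 2 (reverse to put C6H6(l) on the reactant side; ×2 to match 2 C6H6(l) in the target): (-2)·(+11.7) = -23.4 kcal
Summing the manipulated equations, ΔHrxn = (+14.7) + (-79.2) + (+44.0) + (-23.4) = -43.9 kcal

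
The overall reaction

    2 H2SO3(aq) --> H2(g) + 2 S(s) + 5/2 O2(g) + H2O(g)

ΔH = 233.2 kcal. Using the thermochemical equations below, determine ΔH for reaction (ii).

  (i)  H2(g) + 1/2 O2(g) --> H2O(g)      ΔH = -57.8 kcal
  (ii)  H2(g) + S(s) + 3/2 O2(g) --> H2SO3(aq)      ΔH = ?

(i) as written: -57.8 kcal
(ii) reversed and × 2: contributes −2·x
+233.2 = (-57.8) − 2·x
x = (+233.2 − (-57.8)) / (-2) = -145.5 kcal

ΔH = -145.5 kcal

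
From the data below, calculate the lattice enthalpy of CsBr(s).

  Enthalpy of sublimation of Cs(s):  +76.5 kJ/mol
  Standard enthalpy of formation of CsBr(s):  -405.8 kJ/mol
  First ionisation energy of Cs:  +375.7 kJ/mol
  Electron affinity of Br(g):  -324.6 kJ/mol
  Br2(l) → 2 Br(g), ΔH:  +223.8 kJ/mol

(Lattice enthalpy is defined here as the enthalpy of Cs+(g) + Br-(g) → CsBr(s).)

ΔHf° = 1·ΔHsub + 1·(ΣIE) + 1/2·D(Br2) + 1·EA + U
-405.8 = 1·(+76.5) + 1·(+375.7) + 1/2·(+223.8) + 1·(-324.6) + U
U = -405.8 − (+239.5) = -645.3 kJ/mol

U = -645.3 kJ/mol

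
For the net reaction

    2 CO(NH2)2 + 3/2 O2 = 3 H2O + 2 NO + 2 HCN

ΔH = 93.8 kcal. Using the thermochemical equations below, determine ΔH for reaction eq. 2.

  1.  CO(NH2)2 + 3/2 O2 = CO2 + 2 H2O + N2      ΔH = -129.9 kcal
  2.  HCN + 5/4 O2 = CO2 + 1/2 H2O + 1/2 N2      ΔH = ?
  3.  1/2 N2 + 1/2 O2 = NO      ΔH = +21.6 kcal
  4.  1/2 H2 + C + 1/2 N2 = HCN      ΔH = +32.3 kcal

eq. 1 × 2 (scale by 2 for the 2 CO(NH2)2): (2)·(-129.9) = -259.8 kcal
eq. 2 reversed and × 2: contributes −2·x
eq. 3 × 2 (scale by 2 for the 2 NO): (2)·(+21.6) = +43.2 kcal
eq. 4: not needed (C appears nowhere else).
+93.8 = (-259.8) + (+43.2) − 2·x
x = (+93.8 − (-216.6)) / (-2) = -155.2 kcal

ΔH = -155.2 kcal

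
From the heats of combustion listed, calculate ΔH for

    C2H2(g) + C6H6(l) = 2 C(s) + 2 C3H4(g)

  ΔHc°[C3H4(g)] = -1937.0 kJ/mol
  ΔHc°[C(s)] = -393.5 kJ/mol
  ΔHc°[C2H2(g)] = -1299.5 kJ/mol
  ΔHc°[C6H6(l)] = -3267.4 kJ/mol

With combustion enthalpies, reactants minus products:
= [1·(-1299.5) + 1·(-3267.4)] − [2·(-393.5) + 2·(-1937.0)]
= 94.1 kJ/mol

ΔH = 94.1 kJ/mol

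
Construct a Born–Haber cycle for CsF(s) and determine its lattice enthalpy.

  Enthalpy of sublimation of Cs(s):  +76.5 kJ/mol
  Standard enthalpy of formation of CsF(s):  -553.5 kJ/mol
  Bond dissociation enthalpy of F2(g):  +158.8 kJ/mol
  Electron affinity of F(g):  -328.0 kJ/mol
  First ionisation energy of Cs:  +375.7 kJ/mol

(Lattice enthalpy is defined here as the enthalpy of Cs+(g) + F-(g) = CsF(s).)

U = -757.1 kJ/mol

ΔHf° = 1·ΔHsub + 1·(ΣIE) + 1/2·D(F2) + 1·EA + U
-553.5 = 1·(+76.5) + 1·(+375.7) + 1/2·(+158.8) + 1·(-328.0) + U
U = -553.5 − (+203.6) = -757.1 kJ/mol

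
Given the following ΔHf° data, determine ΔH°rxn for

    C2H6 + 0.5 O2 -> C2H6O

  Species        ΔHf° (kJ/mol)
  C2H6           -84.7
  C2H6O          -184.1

Products: 1·(-184.1) = -184.1
Reactants: 1·(-84.7) + 1/2·(+0.0) = -84.7
ΔH°rxn = (-184.1) − (-84.7) = -99.4 kJ/mol

ΔH°rxn = -99.4 kJ/mol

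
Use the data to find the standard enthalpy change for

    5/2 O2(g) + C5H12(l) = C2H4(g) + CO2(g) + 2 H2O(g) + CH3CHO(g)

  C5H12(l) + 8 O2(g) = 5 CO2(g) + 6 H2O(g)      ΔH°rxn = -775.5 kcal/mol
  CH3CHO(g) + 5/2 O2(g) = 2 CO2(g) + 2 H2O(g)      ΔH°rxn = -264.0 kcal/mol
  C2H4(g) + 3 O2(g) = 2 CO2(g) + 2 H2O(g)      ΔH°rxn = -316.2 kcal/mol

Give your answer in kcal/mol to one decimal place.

equation 1 as written: -775.5 kcal/mol
equation 2 reversed: +264.0 kcal/mol
equation 3 reversed: +316.2 kcal/mol
Summing the manipulated equations, ΔH°rxn = (1)·(-775.5) + (-1)·(-264.0) + (-1)·(-316.2) = -195.3 kcal/mol

ΔH°rxn = -195.3 kcal/mol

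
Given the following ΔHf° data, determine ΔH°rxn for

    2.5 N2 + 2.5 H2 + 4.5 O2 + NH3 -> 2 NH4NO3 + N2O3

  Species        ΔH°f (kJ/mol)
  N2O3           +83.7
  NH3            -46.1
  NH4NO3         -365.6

Products: 2·(-365.6) + 1·(+83.7) = -647.5
Reactants: 5/2·(+0.0) + 5/2·(+0.0) + 9/2·(+0.0) + 1·(-46.1) = -46.1
ΔH°rxn = (-647.5) − (-46.1) = -601.4 kJ/mol

ΔH°rxn = -601.4 kJ/mol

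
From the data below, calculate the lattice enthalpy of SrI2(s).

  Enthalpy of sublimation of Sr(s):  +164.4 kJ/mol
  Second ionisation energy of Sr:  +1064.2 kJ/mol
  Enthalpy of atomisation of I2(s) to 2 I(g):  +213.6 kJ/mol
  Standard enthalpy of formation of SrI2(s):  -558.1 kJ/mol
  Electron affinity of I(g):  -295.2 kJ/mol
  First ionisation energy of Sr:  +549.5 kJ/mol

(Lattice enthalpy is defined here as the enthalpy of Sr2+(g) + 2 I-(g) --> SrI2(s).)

ΔHf° = 1·ΔHsub + 1·(ΣIE) + 1·D(I2) + 2·EA + U
-558.1 = 1·(+164.4) + 1·(+1613.7) + 1·(+213.6) + 2·(-295.2) + U
U = -558.1 − (+1401.3) = -1959.4 kJ/mol

U = -1959.4 kJ/mol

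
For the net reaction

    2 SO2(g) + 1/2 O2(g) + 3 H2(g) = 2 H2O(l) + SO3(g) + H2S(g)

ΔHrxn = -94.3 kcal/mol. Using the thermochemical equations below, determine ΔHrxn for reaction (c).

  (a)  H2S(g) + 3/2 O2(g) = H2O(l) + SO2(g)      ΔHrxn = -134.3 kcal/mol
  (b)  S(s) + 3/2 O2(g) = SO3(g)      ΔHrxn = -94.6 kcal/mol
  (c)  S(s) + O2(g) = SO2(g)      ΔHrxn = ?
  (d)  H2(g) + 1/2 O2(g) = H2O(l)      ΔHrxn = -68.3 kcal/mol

ΔHrxn = -70.9 kcal/mol

(a) reversed: +134.3 kcal/mol
(b) as written: -94.6 kcal/mol
(c) reversed: contributes −x
(d) × 3: (3)·(-68.3) = -204.9 kcal/mol
-94.3 = (+134.3) + (-94.6) + (-204.9) − x
x = (-94.3 − (-165.2)) / (-1) = -70.9 kcal/mol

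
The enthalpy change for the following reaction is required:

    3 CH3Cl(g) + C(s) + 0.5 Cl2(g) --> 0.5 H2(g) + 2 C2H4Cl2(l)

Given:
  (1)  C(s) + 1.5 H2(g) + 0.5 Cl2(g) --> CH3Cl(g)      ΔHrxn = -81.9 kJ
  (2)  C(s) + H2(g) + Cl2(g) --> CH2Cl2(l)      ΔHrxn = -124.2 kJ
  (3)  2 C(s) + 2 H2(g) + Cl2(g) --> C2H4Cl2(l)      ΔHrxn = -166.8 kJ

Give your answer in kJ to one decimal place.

(1) reversed and × 3: (-3)·(-81.9) = +245.7 kJ
(2): not needed.
(3) × 2: (2)·(-166.8) = -333.6 kJ
Combining the equations, ΔHrxn = (-3)·(-81.9) + (2)·(-166.8) = -87.9 kJ

ΔHrxn = -87.9 kJ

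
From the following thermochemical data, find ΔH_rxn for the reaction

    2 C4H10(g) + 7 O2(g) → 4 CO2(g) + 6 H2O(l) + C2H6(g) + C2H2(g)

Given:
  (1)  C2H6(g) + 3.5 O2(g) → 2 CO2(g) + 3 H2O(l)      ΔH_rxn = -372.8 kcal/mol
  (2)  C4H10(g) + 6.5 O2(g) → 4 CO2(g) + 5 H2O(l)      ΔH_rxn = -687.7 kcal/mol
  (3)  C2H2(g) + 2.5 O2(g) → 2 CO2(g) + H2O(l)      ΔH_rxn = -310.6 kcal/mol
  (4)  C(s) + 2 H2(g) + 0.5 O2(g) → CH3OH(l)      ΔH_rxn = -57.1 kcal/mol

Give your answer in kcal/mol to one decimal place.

ΔH_rxn = -692.0 kcal/mol

(1) reversed (C2H6(g) must end up as a product): +372.8 kcal/mol
(2) × 2 (scale by 2 for the 2 C4H10(g)): (2)·(-687.7) = -1375.4 kcal/mol
(3) reversed (C2H2(g) must end up as a product): +310.6 kcal/mol
(4): not needed (H2(g) appears nowhere else).
By Hess's law, ΔH_rxn = (-1)·(-372.8) + (2)·(-687.7) + (-1)·(-310.6) = -692.0 kcal/mol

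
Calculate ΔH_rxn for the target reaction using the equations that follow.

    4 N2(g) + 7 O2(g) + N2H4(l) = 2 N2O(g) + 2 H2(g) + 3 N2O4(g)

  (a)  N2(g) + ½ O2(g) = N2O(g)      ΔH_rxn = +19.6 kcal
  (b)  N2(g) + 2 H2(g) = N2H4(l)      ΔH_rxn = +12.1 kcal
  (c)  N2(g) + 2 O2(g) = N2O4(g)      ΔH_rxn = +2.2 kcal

(a) × 2: (2)·(+19.6) = +39.2 kcal
(b) reversed: -12.1 kcal
(c) × 3: (3)·(+2.2) = +6.6 kcal
ΔH_rxn = (+39.2) + (-12.1) + (+6.6) = 33.7 kcal

ΔH_rxn = 33.7 kcal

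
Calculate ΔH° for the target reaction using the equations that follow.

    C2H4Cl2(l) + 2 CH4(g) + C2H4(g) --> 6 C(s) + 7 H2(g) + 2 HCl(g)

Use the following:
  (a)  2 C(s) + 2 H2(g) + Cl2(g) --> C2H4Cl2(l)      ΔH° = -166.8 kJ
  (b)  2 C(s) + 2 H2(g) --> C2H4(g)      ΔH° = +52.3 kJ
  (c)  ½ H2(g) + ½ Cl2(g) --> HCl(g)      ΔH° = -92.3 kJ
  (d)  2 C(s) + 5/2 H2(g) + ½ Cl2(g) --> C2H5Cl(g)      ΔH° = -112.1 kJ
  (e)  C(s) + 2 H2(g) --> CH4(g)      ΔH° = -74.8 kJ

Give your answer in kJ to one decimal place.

(a) reversed: +166.8 kJ
(b) reversed: -52.3 kJ
(c) × 2: (2)·(-92.3) = -184.6 kJ
(d): not needed.
(e) reversed and × 2: (-2)·(-74.8) = +149.6 kJ
Summing the manipulated equations, ΔH° = (-1)·(-166.8) + (-1)·(+52.3) + (2)·(-92.3) + (-2)·(-74.8) = 79.5 kJ

ΔH° = 79.5 kJ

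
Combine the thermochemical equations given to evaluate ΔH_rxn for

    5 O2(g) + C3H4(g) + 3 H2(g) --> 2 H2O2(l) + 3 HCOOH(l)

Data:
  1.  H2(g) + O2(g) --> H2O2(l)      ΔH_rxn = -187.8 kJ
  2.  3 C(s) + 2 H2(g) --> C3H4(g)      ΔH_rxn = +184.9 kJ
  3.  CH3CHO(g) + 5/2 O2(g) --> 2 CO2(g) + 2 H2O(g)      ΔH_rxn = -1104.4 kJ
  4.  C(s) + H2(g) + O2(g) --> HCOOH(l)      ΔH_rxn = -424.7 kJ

ΔH_rxn = -1834.6 kJ

eq. 1 × 2 (scale by 2 for the 2 H2O2(l)): (2)·(-187.8) = -375.6 kJ
eq. 2 reversed (reverse to put C3H4(g) on the reactant side): -184.9 kJ
eq. 3: not needed (CH3CHO(g) appears nowhere else).
eq. 4 × 3 (scale by 3 for the 3 HCOOH(l)): (3)·(-424.7) = -1274.1 kJ
ΔH_rxn = (-375.6) + (-184.9) + (-1274.1) = -1834.6 kJ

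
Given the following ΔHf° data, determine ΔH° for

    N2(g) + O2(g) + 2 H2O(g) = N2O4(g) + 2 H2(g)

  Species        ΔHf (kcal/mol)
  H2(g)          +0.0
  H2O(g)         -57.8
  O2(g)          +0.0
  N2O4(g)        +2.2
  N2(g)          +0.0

Products: 1·(+2.2) + 2·(+0.0) = +2.2
Reactants: 1·(+0.0) + 1·(+0.0) + 2·(-57.8) = -115.6
ΔH° = (+2.2) − (-115.6) = 117.8 kcal/mol

ΔH° = 117.8 kcal/mol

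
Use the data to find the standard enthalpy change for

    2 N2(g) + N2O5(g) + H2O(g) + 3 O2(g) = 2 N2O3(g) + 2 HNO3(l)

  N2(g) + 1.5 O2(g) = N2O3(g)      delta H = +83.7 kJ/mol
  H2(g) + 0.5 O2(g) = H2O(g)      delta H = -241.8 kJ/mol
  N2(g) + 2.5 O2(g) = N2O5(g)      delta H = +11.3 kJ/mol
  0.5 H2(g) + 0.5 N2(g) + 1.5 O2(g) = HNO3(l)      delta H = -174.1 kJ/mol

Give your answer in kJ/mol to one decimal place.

delta H = 49.7 kJ/mol

equation 1 × 2: (2)·(+83.7) = +167.4 kJ/mol
equation 2 reversed: +241.8 kJ/mol
equation 3 reversed: -11.3 kJ/mol
equation 4 × 2: (2)·(-174.1) = -348.2 kJ/mol
Summing the manipulated equations, delta H = (+167.4) + (+241.8) + (-11.3) + (-348.2) = 49.7 kJ/mol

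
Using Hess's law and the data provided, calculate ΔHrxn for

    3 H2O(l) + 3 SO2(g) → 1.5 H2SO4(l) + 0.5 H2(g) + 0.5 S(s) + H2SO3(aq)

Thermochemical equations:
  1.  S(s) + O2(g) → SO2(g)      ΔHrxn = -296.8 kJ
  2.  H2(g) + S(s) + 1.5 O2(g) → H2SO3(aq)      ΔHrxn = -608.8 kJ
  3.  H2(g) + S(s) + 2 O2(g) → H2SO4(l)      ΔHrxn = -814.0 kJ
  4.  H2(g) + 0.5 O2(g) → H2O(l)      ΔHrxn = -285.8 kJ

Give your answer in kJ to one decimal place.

eq. 1 reversed and × 3: (-3)·(-296.8) = +890.4 kJ
eq. 2 as written: -608.8 kJ
eq. 3 × 3/2: (3/2)·(-814.0) = -1221.0 kJ
eq. 4 reversed and × 3: (-3)·(-285.8) = +857.4 kJ
By Hess's law, ΔHrxn = (+890.4) + (-608.8) + (-1221.0) + (+857.4) = -82.0 kJ

ΔHrxn = -82.0 kJ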